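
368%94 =86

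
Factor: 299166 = 2^1*3^1*7^1* 17^1*419^1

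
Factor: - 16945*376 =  - 2^3*5^1* 47^1*3389^1 = - 6371320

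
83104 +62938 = 146042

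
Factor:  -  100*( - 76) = 2^4*5^2*19^1= 7600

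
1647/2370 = 549/790 = 0.69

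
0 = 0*4788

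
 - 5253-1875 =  - 7128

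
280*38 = 10640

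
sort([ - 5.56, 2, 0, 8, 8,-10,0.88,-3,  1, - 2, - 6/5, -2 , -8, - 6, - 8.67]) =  [-10,-8.67,-8, - 6, - 5.56,-3, - 2,-2,  -  6/5,  0,0.88, 1,  2 , 8,  8]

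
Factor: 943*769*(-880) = -638146960 = - 2^4*5^1*11^1 * 23^1 * 41^1*769^1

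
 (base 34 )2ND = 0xC23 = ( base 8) 6043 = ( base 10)3107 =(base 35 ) 2ir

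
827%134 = 23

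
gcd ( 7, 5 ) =1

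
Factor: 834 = 2^1*3^1*139^1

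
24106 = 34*709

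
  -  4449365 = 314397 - 4763762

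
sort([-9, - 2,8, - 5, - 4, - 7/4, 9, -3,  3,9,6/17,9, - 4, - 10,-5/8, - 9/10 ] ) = [-10,-9, - 5,-4, -4, - 3,-2, - 7/4,-9/10,  -  5/8, 6/17, 3,8,9,9,9]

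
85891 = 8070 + 77821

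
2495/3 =2495/3 =831.67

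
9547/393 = 9547/393 = 24.29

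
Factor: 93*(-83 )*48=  - 2^4 * 3^2*31^1 * 83^1 = - 370512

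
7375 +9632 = 17007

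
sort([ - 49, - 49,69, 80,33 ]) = [ - 49, - 49,33,69,80] 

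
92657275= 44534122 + 48123153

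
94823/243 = 390+53/243 = 390.22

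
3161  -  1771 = 1390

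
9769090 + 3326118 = 13095208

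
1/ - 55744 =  - 1 +55743/55744 = - 0.00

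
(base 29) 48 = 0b1111100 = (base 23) 59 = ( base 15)84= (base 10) 124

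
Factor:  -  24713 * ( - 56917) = 7^1*13^1*47^1*173^1*1901^1 = 1406589821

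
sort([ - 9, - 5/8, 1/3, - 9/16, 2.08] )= [ - 9, - 5/8,  -  9/16,1/3, 2.08]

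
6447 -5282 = 1165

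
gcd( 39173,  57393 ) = 911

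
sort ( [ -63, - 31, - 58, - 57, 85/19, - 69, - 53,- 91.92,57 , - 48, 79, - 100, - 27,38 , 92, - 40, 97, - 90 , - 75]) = [ - 100, - 91.92, - 90, - 75, - 69, - 63, - 58, - 57,  -  53, - 48, - 40, - 31, - 27, 85/19,38,57,79, 92, 97]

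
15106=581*26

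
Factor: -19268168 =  - 2^3*233^1*10337^1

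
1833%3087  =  1833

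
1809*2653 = 4799277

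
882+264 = 1146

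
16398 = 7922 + 8476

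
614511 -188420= 426091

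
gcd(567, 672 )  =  21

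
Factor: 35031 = 3^1 * 11677^1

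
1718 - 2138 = -420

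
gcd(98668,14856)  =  4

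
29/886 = 29/886 = 0.03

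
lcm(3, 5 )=15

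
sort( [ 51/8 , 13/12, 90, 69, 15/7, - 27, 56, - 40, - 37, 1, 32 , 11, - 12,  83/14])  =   [  -  40,-37,-27 , -12, 1 , 13/12 , 15/7, 83/14, 51/8, 11, 32, 56,69, 90 ]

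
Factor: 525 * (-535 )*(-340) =95497500 = 2^2*3^1*5^4*7^1*17^1 *107^1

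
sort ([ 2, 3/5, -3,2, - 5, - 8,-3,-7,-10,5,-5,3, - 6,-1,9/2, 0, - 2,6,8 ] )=[ - 10,-8, -7, - 6, -5, - 5,  -  3, - 3,-2, - 1, 0,3/5,2, 2,  3,9/2, 5,6 , 8 ] 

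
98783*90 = 8890470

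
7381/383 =7381/383 = 19.27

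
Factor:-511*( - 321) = 3^1*7^1*73^1*107^1=164031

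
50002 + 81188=131190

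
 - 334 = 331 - 665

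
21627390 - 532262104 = -510634714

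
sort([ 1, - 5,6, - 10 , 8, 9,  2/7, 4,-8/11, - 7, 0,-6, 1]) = [ - 10,-7, - 6, - 5, - 8/11, 0, 2/7,1, 1,4, 6, 8, 9]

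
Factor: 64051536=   2^4*3^1*1334407^1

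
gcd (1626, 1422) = 6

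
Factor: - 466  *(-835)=2^1*5^1  *  167^1*233^1 = 389110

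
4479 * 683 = 3059157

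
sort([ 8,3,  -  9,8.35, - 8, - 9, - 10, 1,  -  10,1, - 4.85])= [ -10,-10,  -  9, - 9 , - 8, - 4.85,  1 , 1 , 3, 8, 8.35] 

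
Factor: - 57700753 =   -  11^1*5245523^1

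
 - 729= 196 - 925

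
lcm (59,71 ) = 4189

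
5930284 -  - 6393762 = 12324046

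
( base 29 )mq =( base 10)664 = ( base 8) 1230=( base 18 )20G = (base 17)251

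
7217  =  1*7217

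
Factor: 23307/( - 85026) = - 7769/28342=- 2^( - 1)*17^1*37^( - 1)*383^(-1)*457^1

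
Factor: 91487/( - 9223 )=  - 11^1 * 23^( - 1) *401^( - 1)*8317^1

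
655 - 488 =167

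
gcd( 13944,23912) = 56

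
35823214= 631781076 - 595957862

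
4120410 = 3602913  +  517497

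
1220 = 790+430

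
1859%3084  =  1859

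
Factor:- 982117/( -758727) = 3^(- 4)*17^( -1 )*19^ ( - 1 )*29^( - 1)*982117^1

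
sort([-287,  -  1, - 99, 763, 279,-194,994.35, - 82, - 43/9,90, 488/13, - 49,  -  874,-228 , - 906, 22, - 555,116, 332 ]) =[ - 906,-874, - 555,- 287, - 228, -194, - 99, - 82, - 49,- 43/9, - 1,22, 488/13, 90,116,279,  332, 763,994.35 ] 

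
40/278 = 20/139 =0.14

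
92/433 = 92/433  =  0.21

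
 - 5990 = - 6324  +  334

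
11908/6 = 5954/3 = 1984.67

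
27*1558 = 42066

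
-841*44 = -37004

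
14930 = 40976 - 26046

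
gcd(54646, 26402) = 614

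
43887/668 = 65 + 467/668  =  65.70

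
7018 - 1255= 5763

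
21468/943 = 21468/943 =22.77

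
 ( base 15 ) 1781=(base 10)5071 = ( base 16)13CF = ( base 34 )4d5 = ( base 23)9DB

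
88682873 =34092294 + 54590579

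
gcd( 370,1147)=37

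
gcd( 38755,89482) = 1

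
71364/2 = 35682 = 35682.00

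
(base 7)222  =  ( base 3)11020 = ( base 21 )59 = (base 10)114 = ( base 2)1110010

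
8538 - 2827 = 5711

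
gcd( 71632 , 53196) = 44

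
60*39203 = 2352180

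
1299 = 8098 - 6799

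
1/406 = 1/406 = 0.00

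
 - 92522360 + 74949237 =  - 17573123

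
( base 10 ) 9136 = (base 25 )EFB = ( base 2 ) 10001110110000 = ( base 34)7UO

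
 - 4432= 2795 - 7227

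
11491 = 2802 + 8689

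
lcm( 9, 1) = 9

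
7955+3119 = 11074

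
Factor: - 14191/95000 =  - 2^(-3) * 5^( - 4)*19^( - 1)*23^1*617^1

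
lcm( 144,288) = 288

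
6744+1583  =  8327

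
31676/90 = 351 + 43/45 = 351.96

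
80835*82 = 6628470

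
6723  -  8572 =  - 1849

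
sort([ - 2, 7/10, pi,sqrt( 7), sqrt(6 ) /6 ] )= [-2,sqrt(6 ) /6, 7/10, sqrt(7 ),pi ]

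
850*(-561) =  - 476850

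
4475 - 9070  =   - 4595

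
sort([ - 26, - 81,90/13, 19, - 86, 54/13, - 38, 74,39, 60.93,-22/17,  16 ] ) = [ - 86, - 81, - 38, - 26  , - 22/17, 54/13, 90/13, 16, 19, 39, 60.93 , 74 ]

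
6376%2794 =788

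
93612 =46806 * 2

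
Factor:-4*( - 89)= 2^2*89^1  =  356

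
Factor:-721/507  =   - 3^( - 1 )* 7^1*13^( - 2)*103^1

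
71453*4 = 285812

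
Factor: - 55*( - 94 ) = 5170=2^1 * 5^1 * 11^1*47^1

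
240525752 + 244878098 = 485403850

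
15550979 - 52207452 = - 36656473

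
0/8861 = 0 = 0.00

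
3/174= 1/58  =  0.02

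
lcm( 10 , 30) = 30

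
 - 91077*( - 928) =84519456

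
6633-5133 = 1500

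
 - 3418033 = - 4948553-  -  1530520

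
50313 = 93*541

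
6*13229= 79374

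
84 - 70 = 14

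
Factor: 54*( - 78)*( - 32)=134784 = 2^7 *3^4*13^1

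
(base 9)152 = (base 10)128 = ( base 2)10000000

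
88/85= 1 + 3/85=   1.04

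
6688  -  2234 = 4454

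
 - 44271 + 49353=5082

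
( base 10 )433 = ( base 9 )531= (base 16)1B1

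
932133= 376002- - 556131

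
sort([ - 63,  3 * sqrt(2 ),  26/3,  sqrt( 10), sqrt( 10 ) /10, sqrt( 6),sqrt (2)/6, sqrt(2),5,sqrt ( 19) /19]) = [-63,sqrt( 19)/19, sqrt( 2 )/6, sqrt( 10 ) /10, sqrt(2),sqrt( 6),  sqrt(10 ),  3*sqrt(2 ) , 5,26/3 ] 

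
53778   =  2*26889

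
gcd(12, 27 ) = 3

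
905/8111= 905/8111=0.11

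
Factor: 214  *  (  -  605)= - 2^1*5^1*11^2*107^1= -  129470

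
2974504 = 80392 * 37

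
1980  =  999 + 981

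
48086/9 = 48086/9 = 5342.89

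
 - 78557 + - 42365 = - 120922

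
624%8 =0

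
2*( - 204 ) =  - 408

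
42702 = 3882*11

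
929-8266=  -7337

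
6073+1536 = 7609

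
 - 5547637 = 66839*( - 83)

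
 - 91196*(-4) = 364784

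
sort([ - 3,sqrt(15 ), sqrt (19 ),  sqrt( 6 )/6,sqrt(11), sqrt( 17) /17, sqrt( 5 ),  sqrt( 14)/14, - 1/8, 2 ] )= [-3, - 1/8,sqrt(17)/17, sqrt(14 ) /14, sqrt ( 6) /6,  2,sqrt( 5) , sqrt(11), sqrt( 15), sqrt( 19 )] 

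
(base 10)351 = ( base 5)2401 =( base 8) 537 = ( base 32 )AV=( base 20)hb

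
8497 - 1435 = 7062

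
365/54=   365/54 = 6.76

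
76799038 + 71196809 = 147995847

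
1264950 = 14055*90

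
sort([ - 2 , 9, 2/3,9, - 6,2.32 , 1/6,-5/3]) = [- 6, - 2,  -  5/3, 1/6, 2/3, 2.32, 9, 9]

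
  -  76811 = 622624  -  699435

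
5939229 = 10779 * 551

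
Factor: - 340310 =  - 2^1*5^1*34031^1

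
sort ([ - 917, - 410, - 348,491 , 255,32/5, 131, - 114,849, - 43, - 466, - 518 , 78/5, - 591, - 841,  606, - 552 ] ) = [ - 917, -841,-591, - 552, - 518,-466, - 410,- 348 , - 114 , - 43,32/5,  78/5,131,  255,491,606,849]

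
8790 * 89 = 782310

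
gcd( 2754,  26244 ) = 162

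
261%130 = 1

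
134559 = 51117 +83442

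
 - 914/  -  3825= 914/3825 = 0.24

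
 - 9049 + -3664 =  - 12713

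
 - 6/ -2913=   2/971 = 0.00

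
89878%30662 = 28554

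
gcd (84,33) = 3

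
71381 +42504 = 113885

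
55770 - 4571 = 51199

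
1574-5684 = -4110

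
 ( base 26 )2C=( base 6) 144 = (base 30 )24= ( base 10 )64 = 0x40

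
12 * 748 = 8976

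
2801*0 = 0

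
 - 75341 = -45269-30072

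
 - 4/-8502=2/4251 = 0.00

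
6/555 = 2/185 = 0.01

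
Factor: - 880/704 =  - 5/4 = - 2^( - 2) *5^1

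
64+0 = 64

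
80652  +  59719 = 140371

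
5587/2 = 5587/2 = 2793.50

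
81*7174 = 581094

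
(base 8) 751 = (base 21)126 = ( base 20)149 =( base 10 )489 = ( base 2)111101001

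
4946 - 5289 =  - 343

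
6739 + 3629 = 10368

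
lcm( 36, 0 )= 0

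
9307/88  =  9307/88 = 105.76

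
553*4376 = 2419928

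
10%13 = 10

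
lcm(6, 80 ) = 240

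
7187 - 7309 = - 122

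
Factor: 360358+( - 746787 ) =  - 386429 =- 386429^1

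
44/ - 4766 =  - 1 + 2361/2383 = - 0.01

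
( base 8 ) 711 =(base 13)292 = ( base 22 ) kh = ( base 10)457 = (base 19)151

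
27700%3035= 385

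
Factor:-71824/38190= -2^3*3^ (-1 ) * 5^( -1 ) * 19^( - 1)* 67^1=- 536/285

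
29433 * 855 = 25165215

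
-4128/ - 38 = 108 + 12/19=108.63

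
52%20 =12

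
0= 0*(-36783)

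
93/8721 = 31/2907  =  0.01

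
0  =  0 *73538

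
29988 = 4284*7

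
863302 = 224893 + 638409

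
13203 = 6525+6678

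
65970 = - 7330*( - 9 )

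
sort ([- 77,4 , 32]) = [ - 77 , 4 , 32]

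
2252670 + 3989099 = 6241769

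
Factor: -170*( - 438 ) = 2^2 * 3^1*5^1*17^1 *73^1 = 74460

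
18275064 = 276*66214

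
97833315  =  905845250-808011935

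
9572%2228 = 660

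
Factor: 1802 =2^1* 17^1  *  53^1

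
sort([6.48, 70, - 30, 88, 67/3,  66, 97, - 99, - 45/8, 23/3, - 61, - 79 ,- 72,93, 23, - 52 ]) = [ - 99,-79, - 72, - 61, - 52,-30,  -  45/8, 6.48, 23/3,67/3, 23,66,70, 88, 93, 97 ] 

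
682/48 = 14 + 5/24 = 14.21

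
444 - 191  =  253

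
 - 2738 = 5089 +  - 7827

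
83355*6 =500130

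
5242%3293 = 1949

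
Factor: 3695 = 5^1*739^1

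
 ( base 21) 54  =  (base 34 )37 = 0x6D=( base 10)109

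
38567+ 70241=108808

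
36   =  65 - 29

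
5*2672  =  13360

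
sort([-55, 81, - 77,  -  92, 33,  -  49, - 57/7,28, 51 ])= [-92,-77,  -  55, - 49,-57/7,  28, 33, 51,81 ] 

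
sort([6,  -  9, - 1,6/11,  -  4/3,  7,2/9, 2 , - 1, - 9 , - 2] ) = [ - 9, - 9, - 2, - 4/3, - 1, - 1,2/9,6/11,2, 6, 7 ]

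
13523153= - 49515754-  - 63038907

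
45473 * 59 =2682907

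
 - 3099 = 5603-8702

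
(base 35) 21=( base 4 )1013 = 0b1000111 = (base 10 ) 71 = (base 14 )51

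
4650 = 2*2325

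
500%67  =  31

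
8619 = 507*17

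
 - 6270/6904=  - 1+317/3452 = - 0.91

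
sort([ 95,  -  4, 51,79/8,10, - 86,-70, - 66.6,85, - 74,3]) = [-86, - 74  , - 70, - 66.6, - 4,3,79/8 , 10,51,85, 95] 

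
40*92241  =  3689640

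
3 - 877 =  - 874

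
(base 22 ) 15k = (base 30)KE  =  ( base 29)L5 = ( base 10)614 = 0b1001100110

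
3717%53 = 7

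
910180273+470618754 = 1380799027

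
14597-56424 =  - 41827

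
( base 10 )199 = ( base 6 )531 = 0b11000111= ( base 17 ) bc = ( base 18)B1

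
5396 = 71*76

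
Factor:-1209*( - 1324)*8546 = 2^3*3^1*13^1*31^1*331^1 *4273^1 = 13679718936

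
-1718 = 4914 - 6632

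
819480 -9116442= - 8296962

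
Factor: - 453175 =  - 5^2*18127^1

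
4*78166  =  312664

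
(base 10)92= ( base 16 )5c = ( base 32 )2s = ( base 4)1130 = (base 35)2m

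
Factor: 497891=31^1 *16061^1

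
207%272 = 207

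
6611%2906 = 799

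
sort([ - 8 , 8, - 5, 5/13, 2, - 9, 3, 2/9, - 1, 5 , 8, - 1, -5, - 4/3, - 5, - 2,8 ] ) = [ - 9, - 8, -5,-5, - 5, - 2, - 4/3,  -  1, - 1, 2/9,  5/13, 2, 3,5,  8,8,  8]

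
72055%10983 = 6157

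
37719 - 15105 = 22614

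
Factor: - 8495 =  - 5^1*1699^1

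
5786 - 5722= 64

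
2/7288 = 1/3644 = 0.00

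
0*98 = 0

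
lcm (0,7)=0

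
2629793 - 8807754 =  - 6177961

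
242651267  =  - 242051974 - -484703241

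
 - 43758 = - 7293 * 6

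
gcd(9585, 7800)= 15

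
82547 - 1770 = 80777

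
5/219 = 5/219= 0.02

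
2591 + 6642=9233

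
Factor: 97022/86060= 2^ ( - 1 )*5^(-1)*13^(-1)* 139^1*331^(-1 )*349^1 = 48511/43030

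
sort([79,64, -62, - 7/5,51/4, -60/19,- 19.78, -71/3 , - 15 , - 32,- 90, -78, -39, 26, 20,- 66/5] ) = [ - 90  , - 78, - 62, - 39, -32, - 71/3, - 19.78, - 15, - 66/5, - 60/19, - 7/5,  51/4,20, 26,64,79] 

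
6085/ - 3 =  - 2029  +  2/3 = - 2028.33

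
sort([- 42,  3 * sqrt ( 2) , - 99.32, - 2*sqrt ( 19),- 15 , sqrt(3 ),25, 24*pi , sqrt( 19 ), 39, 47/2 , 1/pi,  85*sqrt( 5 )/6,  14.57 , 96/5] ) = [ - 99.32, - 42, - 15, -2*sqrt( 19), 1/pi,  sqrt(  3 ) , 3 * sqrt(2 ), sqrt( 19 ),  14.57, 96/5, 47/2,25,85 *sqrt( 5) /6, 39, 24 *pi] 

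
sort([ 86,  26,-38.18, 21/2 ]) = [ - 38.18 , 21/2,26, 86]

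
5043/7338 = 1681/2446= 0.69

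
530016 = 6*88336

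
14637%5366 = 3905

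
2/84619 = 2/84619 =0.00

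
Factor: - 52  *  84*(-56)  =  2^7*3^1*7^2 *13^1 = 244608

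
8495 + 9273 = 17768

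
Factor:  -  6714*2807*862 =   -  16245422676  =  - 2^2*3^2*7^1*373^1*401^1*431^1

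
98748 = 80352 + 18396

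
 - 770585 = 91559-862144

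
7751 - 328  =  7423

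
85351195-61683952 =23667243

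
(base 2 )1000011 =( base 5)232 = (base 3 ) 2111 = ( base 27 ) 2d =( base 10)67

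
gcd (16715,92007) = 1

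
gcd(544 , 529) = 1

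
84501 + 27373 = 111874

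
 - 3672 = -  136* 27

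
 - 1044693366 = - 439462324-605231042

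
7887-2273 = 5614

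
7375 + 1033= 8408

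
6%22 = 6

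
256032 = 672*381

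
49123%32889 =16234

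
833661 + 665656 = 1499317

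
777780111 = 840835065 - 63054954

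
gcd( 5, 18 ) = 1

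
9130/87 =9130/87 = 104.94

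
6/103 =6/103 = 0.06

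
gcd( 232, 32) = 8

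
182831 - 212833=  - 30002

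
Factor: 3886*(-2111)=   -  8203346=-2^1*29^1*67^1*2111^1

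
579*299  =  173121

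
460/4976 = 115/1244 = 0.09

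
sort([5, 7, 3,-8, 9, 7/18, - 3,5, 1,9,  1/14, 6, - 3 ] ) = [ - 8,  -  3, - 3 , 1/14,7/18,1, 3, 5, 5, 6,7  ,  9, 9 ]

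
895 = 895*1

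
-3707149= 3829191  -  7536340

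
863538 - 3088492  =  -2224954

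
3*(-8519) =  - 25557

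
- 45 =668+-713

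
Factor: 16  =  2^4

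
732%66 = 6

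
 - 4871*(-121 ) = 589391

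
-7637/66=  - 7637/66 = -115.71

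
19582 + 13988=33570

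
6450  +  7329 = 13779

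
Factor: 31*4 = 2^2*31^1 = 124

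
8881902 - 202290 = 8679612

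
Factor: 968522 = 2^1*53^1 * 9137^1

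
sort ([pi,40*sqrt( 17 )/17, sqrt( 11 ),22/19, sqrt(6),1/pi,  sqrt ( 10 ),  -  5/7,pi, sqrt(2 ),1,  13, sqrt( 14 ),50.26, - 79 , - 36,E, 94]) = [-79 ,  -  36, - 5/7 , 1/pi,  1,22/19,sqrt ( 2 ),sqrt(6),E,pi , pi,sqrt(10), sqrt(11 ),sqrt(14),40*sqrt(17 ) /17,13,50.26,94 ] 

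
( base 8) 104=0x44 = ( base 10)68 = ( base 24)2K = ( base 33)22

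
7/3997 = 1/571 = 0.00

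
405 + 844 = 1249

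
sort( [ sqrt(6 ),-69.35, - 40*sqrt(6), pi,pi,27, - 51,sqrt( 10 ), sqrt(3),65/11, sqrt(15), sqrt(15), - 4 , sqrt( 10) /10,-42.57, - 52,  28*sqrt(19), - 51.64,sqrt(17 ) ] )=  [ - 40*sqrt(6 ),- 69.35,  -  52, - 51.64, - 51, -42.57, - 4,sqrt(10 ) /10 , sqrt(3),sqrt(6) , pi,  pi, sqrt(10),sqrt( 15 ) , sqrt( 15), sqrt(17 ),  65/11, 27, 28*sqrt(19) ]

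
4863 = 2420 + 2443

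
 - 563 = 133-696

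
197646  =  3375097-3177451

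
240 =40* 6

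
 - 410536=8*( - 51317 ) 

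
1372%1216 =156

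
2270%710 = 140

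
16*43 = 688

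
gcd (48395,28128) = 1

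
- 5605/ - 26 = 215+15/26 = 215.58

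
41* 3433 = 140753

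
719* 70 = 50330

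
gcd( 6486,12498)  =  6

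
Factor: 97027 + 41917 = 2^6*13^1*167^1  =  138944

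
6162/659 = 6162/659 = 9.35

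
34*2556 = 86904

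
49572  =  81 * 612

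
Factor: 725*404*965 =2^2*5^3*29^1 *101^1*193^1 = 282648500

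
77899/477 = 163 + 148/477= 163.31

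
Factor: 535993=17^1  *41^1*769^1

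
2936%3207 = 2936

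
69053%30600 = 7853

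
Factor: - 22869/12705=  - 9/5 = -3^2*5^ ( - 1 ) 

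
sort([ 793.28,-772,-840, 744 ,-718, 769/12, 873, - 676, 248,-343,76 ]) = [-840, - 772,-718, - 676,  -  343, 769/12,76, 248,744, 793.28, 873] 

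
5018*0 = 0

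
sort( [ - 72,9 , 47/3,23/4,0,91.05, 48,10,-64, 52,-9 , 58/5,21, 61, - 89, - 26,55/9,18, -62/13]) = [-89 , - 72 ,-64, - 26, - 9,-62/13,0,  23/4 , 55/9,9,10,58/5, 47/3,18,21,48, 52,61,91.05 ] 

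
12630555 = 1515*8337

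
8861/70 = 8861/70 = 126.59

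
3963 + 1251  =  5214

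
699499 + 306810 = 1006309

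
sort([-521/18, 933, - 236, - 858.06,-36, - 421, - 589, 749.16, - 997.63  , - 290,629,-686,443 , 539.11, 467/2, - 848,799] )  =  [ - 997.63,-858.06 , - 848,- 686, - 589, - 421, - 290, - 236 , - 36,-521/18,  467/2, 443,539.11, 629, 749.16, 799,933 ] 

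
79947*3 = 239841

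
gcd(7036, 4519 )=1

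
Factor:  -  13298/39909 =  - 2^1* 3^( - 1 )*53^( - 1 )*61^1*109^1* 251^ ( - 1)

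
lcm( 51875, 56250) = 4668750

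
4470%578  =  424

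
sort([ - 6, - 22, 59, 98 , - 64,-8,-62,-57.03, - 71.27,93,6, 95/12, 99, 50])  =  [- 71.27, - 64 , - 62, - 57.03 , - 22, - 8, - 6,6, 95/12 , 50,59, 93, 98, 99]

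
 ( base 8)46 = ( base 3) 1102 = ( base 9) 42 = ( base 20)1i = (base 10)38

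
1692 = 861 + 831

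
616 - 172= 444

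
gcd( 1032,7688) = 8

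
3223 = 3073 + 150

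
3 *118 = 354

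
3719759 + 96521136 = 100240895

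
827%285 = 257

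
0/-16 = 0/1=- 0.00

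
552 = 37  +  515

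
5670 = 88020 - 82350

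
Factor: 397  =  397^1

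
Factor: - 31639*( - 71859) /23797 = 2273546901/23797 = 3^1*17^1*29^1*53^(-1)*449^ ( - 1)*1091^1*1409^1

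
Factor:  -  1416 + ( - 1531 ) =-2947 = - 7^1 * 421^1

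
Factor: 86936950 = 2^1*5^2*1738739^1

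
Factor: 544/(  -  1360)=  - 2/5 = -2^1  *5^( - 1)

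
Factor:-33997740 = - 2^2*3^1 * 5^1* 7^1 * 61^1 * 1327^1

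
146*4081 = 595826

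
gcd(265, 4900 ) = 5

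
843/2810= 3/10 =0.30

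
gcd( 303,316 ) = 1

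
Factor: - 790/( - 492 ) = 2^( -1 ) * 3^(- 1 ) * 5^1*41^( - 1 ) * 79^1 = 395/246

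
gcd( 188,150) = 2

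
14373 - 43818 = -29445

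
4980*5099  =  25393020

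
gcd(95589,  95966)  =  13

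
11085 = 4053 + 7032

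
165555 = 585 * 283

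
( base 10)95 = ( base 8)137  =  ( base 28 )3B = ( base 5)340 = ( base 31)32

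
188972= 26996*7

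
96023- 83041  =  12982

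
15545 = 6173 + 9372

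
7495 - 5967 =1528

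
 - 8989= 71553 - 80542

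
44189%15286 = 13617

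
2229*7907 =17624703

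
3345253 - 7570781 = - 4225528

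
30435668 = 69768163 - 39332495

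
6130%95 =50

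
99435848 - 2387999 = 97047849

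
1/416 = 1/416= 0.00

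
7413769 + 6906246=14320015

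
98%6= 2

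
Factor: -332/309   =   - 2^2*3^( - 1)*83^1*103^ ( - 1)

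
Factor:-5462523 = - 3^2 * 11^1*23^1*2399^1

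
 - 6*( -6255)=37530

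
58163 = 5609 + 52554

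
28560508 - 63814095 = -35253587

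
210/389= 210/389 = 0.54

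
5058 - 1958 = 3100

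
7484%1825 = 184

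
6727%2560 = 1607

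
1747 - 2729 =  - 982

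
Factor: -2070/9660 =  - 2^(-1 )*3^1*7^( -1 ) = -  3/14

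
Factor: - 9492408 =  - 2^3*3^2*131839^1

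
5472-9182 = -3710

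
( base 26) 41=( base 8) 151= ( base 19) 5A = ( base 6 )253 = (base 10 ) 105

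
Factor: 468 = 2^2*3^2*13^1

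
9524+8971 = 18495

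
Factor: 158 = 2^1*79^1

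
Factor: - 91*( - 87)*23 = 3^1*7^1*13^1*23^1*29^1=182091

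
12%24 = 12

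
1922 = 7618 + -5696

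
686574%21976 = 5318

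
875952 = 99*8848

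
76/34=2 + 4/17= 2.24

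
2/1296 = 1/648 = 0.00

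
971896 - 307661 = 664235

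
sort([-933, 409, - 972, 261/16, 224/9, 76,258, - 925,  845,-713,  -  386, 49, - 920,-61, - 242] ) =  [ - 972 ,- 933,  -  925,- 920, - 713,-386,  -  242, - 61 , 261/16,224/9, 49, 76, 258,  409,845] 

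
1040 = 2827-1787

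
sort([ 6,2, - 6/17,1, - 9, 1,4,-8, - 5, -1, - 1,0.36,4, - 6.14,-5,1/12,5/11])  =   [ - 9, - 8, - 6.14, - 5, - 5 , - 1, - 1, - 6/17,1/12,0.36,5/11,1,1, 2, 4, 4,  6] 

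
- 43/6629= - 1  +  6586/6629 = - 0.01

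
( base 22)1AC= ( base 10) 716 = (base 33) ln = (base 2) 1011001100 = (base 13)431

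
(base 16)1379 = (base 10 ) 4985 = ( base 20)C95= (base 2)1001101111001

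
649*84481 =54828169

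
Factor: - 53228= - 2^2*7^1*1901^1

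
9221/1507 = 6 + 179/1507 = 6.12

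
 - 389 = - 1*389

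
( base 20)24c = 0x37c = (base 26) 188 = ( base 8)1574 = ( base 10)892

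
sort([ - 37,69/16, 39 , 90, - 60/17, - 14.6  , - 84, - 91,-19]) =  [ - 91 , - 84,  -  37, - 19, -14.6 , - 60/17 , 69/16,39,  90]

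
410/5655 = 82/1131  =  0.07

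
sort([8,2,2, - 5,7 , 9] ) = [ - 5, 2, 2,7,8 , 9]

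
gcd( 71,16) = 1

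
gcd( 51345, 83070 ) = 45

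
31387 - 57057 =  - 25670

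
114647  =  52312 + 62335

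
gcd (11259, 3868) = 1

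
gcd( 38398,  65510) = 2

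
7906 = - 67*( - 118 ) 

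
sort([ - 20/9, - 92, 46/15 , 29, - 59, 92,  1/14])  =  [ - 92, - 59, - 20/9,1/14,46/15,29,92]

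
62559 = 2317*27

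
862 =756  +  106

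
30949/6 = 5158+ 1/6 = 5158.17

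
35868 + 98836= 134704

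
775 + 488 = 1263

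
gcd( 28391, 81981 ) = 1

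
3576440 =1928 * 1855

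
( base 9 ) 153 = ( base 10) 129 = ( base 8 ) 201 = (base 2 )10000001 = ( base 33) 3u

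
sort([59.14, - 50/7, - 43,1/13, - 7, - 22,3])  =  [- 43,  -  22, - 50/7,-7,1/13,3, 59.14]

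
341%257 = 84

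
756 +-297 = 459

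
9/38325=3/12775 = 0.00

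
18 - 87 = - 69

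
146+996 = 1142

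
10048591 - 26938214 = - 16889623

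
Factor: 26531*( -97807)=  - 43^1*47^1*617^1*2081^1  =  -2594917517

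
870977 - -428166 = 1299143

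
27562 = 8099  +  19463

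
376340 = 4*94085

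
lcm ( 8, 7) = 56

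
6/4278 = 1/713  =  0.00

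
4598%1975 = 648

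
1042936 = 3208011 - 2165075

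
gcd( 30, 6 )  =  6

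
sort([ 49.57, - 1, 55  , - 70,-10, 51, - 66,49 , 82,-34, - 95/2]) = [-70, - 66 ,-95/2, - 34,  -  10 , - 1,49, 49.57 , 51,55,  82]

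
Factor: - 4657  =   - 4657^1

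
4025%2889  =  1136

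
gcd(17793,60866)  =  1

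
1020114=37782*27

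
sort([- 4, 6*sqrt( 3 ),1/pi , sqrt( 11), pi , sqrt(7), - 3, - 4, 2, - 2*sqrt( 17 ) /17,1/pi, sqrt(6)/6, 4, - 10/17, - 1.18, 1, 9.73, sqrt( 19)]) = [ - 4, - 4 , - 3, - 1.18, - 10/17, - 2*  sqrt( 17)/17,1/pi, 1/pi,sqrt (6)/6,1, 2 , sqrt(7),pi,sqrt (11 ),4,sqrt (19),9.73,  6*sqrt( 3)] 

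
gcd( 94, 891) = 1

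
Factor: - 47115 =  - 3^3  *  5^1*349^1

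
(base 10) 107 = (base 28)3N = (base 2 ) 1101011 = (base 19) 5c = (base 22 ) 4J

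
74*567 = 41958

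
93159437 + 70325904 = 163485341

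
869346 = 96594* 9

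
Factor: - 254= - 2^1*127^1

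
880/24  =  110/3 = 36.67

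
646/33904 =323/16952  =  0.02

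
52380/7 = 52380/7 = 7482.86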